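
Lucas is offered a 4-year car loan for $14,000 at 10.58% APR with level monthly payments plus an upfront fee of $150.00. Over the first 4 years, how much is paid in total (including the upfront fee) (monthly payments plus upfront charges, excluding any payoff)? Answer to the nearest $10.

At 10.58% the monthly rate is 0.0088167, so the payment is 14,000 × 0.0088167 / (1 − 1.0088167^−48) = $358.99.
Total outlay = 48 × $358.99 + $150.00 = $17,381.52.

$17,380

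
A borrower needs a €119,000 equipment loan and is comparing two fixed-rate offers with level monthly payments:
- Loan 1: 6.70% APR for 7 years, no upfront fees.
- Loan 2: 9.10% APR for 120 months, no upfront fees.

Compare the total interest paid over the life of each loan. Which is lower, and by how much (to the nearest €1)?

Loan 1: monthly rate = 6.7%/12 = 0.0055833; payment = 119,000 × 0.0055833 / (1 − (1+0.0055833)^−84) = €1,778.63.
Total interest on Loan 1 = 84 × €1,778.63 − €119,000 = €30,404.92.
Loan 2: at 9.10% the monthly rate is 0.0075833, so the payment is 119,000 × 0.0075833 / (1 − 1.0075833^−120) = €1,513.89.
Total interest on Loan 2 = 120 × €1,513.89 − €119,000 = €62,666.80.
Loan 1 is lower by €32,261.88.

Loan 1 by €32,262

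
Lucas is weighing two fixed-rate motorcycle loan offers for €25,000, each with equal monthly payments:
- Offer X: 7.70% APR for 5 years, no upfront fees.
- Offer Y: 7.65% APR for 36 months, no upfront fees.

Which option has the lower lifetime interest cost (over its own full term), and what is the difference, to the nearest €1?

Offer X: at 7.70% the monthly rate is 0.0064167, so the payment is 25,000 × 0.0064167 / (1 − 1.0064167^−60) = €503.33.
Total interest on Offer X = 60 × €503.33 − €25,000 = €5,199.80.
Offer Y: at 7.65% the monthly rate is 0.0063750, so the payment is 25,000 × 0.0063750 / (1 − 1.0063750^−36) = €779.38.
Total interest on Offer Y = 36 × €779.38 − €25,000 = €3,057.68.
Offer Y is lower by €2,142.12.

Offer Y by €2,142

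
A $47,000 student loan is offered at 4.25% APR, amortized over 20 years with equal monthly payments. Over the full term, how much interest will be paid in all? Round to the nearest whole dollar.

Monthly rate = 4.25%/12 = 0.0035417; payment = 47,000 × 0.0035417 / (1 − (1+0.0035417)^−240) = $291.04.
Total paid = 240 × $291.04 = $69,849.60; interest = $69,849.60 − $47,000 = $22,849.60.

$22,850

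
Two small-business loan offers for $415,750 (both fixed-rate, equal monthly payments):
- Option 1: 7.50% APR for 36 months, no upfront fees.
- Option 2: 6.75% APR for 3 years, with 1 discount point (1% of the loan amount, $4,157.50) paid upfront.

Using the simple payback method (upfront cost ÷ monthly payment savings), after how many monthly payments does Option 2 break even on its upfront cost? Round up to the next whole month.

Option 1: monthly rate = 7.5%/12 = 0.0062500; payment = 415,750 × 0.0062500 / (1 − (1+0.0062500)^−36) = $12,932.41.
Option 2: at 6.75% the monthly rate is 0.0056250, so the payment is 415,750 × 0.0056250 / (1 − 1.0056250^−36) = $12,789.68.
Monthly savings = $12,932.41 − $12,789.68 = $142.73.
Break-even = $4,157.50 / $142.73 = 29.13 → 30 months.

30 months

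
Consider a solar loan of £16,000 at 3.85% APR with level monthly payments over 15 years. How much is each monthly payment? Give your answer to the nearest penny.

At 3.85% the monthly rate is 0.0032083, so the payment is 16,000 × 0.0032083 / (1 − 1.0032083^−180) = £117.15.

£117.15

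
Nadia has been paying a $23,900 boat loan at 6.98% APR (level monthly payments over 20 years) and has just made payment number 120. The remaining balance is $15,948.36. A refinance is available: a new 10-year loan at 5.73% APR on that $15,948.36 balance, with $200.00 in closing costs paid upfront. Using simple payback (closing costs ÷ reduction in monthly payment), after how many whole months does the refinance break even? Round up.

Current payment = 23,900 × 6.98%/12 / (1 − (1+0.0058167)^−240) = $185.01.
Refinanced payment = 15,948.36 × 0.0047750 / (1 − (1+0.0047750)^−120) = $174.90.
Monthly savings = $185.01 − $174.90 = $10.11.
Break-even = $200.00 / $10.11 = 19.78 → 20 months.

20 months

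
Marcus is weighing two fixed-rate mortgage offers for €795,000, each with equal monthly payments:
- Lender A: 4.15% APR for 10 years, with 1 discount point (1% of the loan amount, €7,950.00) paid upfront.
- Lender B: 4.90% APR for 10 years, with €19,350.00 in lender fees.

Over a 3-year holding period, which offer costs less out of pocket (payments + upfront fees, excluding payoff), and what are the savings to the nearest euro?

Lender A: at 4.15% the monthly rate is 0.0034583, so the payment is 795,000 × 0.0034583 / (1 − 1.0034583^−120) = €8,105.78.
Lender B: monthly rate = 4.9%/12 = 0.0040833; payment = 795,000 × 0.0040833 / (1 − (1+0.0040833)^−120) = €8,393.40.
Over 36 months: Lender A costs 36 × €8,105.78 + €7,950.00 = €299,758.08; Lender B costs 36 × €8,393.40 + €19,350.00 = €321,512.40.
Lender A is cheaper by €321,512.40 − €299,758.08 = €21,754.32.

Lender A by €21,754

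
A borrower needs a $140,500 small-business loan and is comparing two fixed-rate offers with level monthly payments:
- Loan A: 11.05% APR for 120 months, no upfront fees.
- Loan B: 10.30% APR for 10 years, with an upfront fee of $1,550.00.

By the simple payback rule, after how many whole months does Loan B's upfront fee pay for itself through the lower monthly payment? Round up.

Loan A: at 11.05% the monthly rate is 0.0092083, so the payment is 140,500 × 0.0092083 / (1 − 1.0092083^−120) = $1,939.37.
Loan B: monthly rate = 10.3%/12 = 0.0085833; payment = 140,500 × 0.0085833 / (1 − (1+0.0085833)^−120) = $1,880.14.
Monthly savings = $1,939.37 − $1,880.14 = $59.23.
Break-even = $1,550.00 / $59.23 = 26.17 → 27 months.

27 months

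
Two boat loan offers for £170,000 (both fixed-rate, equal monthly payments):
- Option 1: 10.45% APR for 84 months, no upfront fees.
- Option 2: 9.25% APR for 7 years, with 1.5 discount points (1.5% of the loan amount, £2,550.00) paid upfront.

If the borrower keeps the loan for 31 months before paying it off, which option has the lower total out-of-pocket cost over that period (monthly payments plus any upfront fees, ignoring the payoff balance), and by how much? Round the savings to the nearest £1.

Option 2 by £709

Option 1: at 10.45% the monthly rate is 0.0087083, so the payment is 170,000 × 0.0087083 / (1 − 1.0087083^−84) = £2,861.89.
Option 2: monthly rate = 9.25%/12 = 0.0077083; payment = 170,000 × 0.0077083 / (1 − (1+0.0077083)^−84) = £2,756.76.
Over 31 months: Option 1 costs 31 × £2,861.89 = £88,718.59; Option 2 costs 31 × £2,756.76 + £2,550.00 = £88,009.56.
Option 2 is cheaper by £88,718.59 − £88,009.56 = £709.03.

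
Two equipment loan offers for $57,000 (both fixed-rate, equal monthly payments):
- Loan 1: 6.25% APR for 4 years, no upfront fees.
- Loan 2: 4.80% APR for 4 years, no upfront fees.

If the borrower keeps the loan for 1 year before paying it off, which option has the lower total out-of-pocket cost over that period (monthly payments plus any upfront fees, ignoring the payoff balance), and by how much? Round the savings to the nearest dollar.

Loan 2 by $452

Loan 1: monthly rate = 6.25%/12 = 0.0052083; payment = 57,000 × 0.0052083 / (1 − (1+0.0052083)^−48) = $1,345.19.
Loan 2: at 4.80% the monthly rate is 0.0040000, so the payment is 57,000 × 0.0040000 / (1 − 1.0040000^−48) = $1,307.51.
Over 12 months: Loan 1 costs 12 × $1,345.19 = $16,142.28; Loan 2 costs 12 × $1,307.51 = $15,690.12.
Loan 2 is cheaper by $16,142.28 − $15,690.12 = $452.16.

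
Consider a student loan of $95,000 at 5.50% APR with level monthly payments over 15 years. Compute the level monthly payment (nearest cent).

Monthly rate = 5.5%/12 = 0.0045833; payment = 95,000 × 0.0045833 / (1 − (1+0.0045833)^−180) = $776.23.

$776.23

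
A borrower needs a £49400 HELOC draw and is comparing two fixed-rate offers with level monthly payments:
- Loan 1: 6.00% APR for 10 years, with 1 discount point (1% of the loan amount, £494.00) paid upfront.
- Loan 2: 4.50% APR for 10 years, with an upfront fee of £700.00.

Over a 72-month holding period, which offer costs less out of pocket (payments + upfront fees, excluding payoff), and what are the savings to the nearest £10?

Loan 2 by £2,420

Loan 1: monthly rate = 6%/12 = 0.0050000; payment = 49,400 × 0.0050000 / (1 − (1+0.0050000)^−120) = £548.44.
Loan 2: at 4.50% the monthly rate is 0.0037500, so the payment is 49,400 × 0.0037500 / (1 − 1.0037500^−120) = £511.97.
Over 72 months: Loan 1 costs 72 × £548.44 + £494.00 = £39,981.68; Loan 2 costs 72 × £511.97 + £700.00 = £37,561.84.
Loan 2 is cheaper by £39,981.68 − £37,561.84 = £2,419.84.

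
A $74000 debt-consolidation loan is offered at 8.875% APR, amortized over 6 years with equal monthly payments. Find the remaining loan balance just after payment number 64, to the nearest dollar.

With monthly rate i = 8.875%/12 = 0.0073958, the balance after k of n payments is P · [(1+i)^n − (1+i)^k] / [(1+i)^n − 1].
(1+0.0073958)^72 = 1.69985085 and (1+0.0073958)^64 = 1.60254272, so the balance is 74,000 × (1.69985085 − 1.60254272) / (1.69985085 − 1) = $10,289.05.

$10,289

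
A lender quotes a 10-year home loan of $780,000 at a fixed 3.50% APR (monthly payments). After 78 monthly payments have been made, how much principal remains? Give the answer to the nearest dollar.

$304,477

With monthly rate i = 3.5%/12 = 0.0029167, the balance after k of n payments is P · [(1+i)^n − (1+i)^k] / [(1+i)^n − 1].
(1+0.0029167)^120 = 1.41834482 and (1+0.0029167)^78 = 1.25504179, so the balance is 780,000 × (1.41834482 − 1.25504179) / (1.41834482 − 1) = $304,476.97.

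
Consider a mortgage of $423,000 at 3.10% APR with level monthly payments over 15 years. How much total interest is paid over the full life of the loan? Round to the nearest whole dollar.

Monthly rate = 3.1%/12 = 0.0025833; payment = 423,000 × 0.0025833 / (1 − (1+0.0025833)^−180) = $2,941.55.
Total paid = 180 × $2,941.55 = $529,479.00; interest = $529,479.00 − $423,000 = $106,479.00.

$106,479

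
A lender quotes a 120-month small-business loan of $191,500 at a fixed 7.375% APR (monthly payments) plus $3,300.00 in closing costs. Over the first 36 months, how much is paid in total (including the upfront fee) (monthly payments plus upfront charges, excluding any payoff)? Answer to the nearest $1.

Monthly rate = 7.375%/12 = 0.0061458; payment = 191,500 × 0.0061458 / (1 − (1+0.0061458)^−120) = $2,260.66.
Total outlay = 36 × $2,260.66 + $3,300.00 = $84,683.76.

$84,684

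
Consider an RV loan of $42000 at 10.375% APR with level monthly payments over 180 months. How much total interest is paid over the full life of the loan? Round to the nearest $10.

$40,980

At 10.375% the monthly rate is 0.0086458, so the payment is 42,000 × 0.0086458 / (1 − 1.0086458^−180) = $461.02.
Total paid = 180 × $461.02 = $82,983.60; interest = $82,983.60 − $42,000 = $40,983.60.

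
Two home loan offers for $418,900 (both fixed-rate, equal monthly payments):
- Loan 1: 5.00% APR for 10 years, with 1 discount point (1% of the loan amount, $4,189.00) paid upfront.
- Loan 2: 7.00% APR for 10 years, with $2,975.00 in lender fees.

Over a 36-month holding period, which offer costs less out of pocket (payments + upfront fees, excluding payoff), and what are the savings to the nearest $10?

Loan 1 by $13,930

Loan 1: at 5.00% the monthly rate is 0.0041667, so the payment is 418,900 × 0.0041667 / (1 − 1.0041667^−120) = $4,443.08.
Loan 2: monthly rate = 7%/12 = 0.0058333; payment = 418,900 × 0.0058333 / (1 − (1+0.0058333)^−120) = $4,863.78.
Over 36 months: Loan 1 costs 36 × $4,443.08 + $4,189.00 = $164,139.88; Loan 2 costs 36 × $4,863.78 + $2,975.00 = $178,071.08.
Loan 1 is cheaper by $178,071.08 − $164,139.88 = $13,931.20.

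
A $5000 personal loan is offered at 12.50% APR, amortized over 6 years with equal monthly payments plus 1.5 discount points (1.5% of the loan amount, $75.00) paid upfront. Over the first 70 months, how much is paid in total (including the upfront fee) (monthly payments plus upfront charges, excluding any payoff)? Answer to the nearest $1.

At 12.50% the monthly rate is 0.0104167, so the payment is 5,000 × 0.0104167 / (1 − 1.0104167^−72) = $99.06.
Total outlay = 70 × $99.06 + $75.00 = $7,009.20.

$7,009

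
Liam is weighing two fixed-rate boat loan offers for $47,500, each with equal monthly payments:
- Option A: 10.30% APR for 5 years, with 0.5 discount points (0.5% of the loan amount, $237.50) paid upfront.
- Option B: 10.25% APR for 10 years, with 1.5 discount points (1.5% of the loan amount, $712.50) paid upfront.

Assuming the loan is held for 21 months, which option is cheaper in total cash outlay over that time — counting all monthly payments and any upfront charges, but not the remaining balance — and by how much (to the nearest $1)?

Option B by $7,546

Option A: monthly rate = 10.3%/12 = 0.0085833; payment = 47,500 × 0.0085833 / (1 − (1+0.0085833)^−60) = $1,016.26.
Option B: at 10.25% the monthly rate is 0.0085417, so the payment is 47,500 × 0.0085417 / (1 − 1.0085417^−120) = $634.31.
Over 21 months: Option A costs 21 × $1,016.26 + $237.50 = $21,578.96; Option B costs 21 × $634.31 + $712.50 = $14,033.01.
Option B is cheaper by $21,578.96 − $14,033.01 = $7,545.95.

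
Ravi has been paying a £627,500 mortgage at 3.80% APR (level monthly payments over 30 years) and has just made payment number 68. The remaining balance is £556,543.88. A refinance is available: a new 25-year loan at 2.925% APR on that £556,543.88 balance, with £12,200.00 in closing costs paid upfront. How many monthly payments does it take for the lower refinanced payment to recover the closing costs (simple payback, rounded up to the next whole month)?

40 months

Current payment = 627,500 × 3.8%/12 / (1 − (1+0.0031667)^−360) = £2,923.88.
Refinanced payment = 556,543.88 × 0.0024375 / (1 − (1+0.0024375)^−300) = £2,617.54.
Monthly savings = £2,923.88 − £2,617.54 = £306.34.
Break-even = £12,200.00 / £306.34 = 39.83 → 40 months.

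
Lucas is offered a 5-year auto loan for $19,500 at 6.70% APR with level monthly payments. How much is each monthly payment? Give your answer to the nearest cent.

$383.37

At 6.70% the monthly rate is 0.0055833, so the payment is 19,500 × 0.0055833 / (1 − 1.0055833^−60) = $383.37.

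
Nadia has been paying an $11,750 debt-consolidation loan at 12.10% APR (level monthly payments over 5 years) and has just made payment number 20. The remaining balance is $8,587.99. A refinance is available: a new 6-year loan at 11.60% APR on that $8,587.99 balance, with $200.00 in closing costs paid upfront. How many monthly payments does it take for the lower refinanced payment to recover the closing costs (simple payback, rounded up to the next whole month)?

3 months

Current payment = 11,750 × 12.1%/12 / (1 − (1+0.0100833)^−60) = $261.97.
Refinanced payment = 8,587.99 × 0.0096667 / (1 − (1+0.0096667)^−72) = $166.12.
Monthly savings = $261.97 − $166.12 = $95.85.
Break-even = $200.00 / $95.85 = 2.09 → 3 months.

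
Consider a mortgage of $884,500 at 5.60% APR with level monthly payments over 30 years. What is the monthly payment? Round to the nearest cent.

$5,077.73

Monthly rate = 5.6%/12 = 0.0046667; payment = 884,500 × 0.0046667 / (1 − (1+0.0046667)^−360) = $5,077.73.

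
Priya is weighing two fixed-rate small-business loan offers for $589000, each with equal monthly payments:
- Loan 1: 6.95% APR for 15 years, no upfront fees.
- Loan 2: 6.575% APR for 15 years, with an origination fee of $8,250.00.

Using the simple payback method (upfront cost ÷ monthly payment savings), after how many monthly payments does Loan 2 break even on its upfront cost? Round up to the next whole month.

Loan 1: monthly rate = 6.95%/12 = 0.0057917; payment = 589,000 × 0.0057917 / (1 − (1+0.0057917)^−180) = $5,277.65.
Loan 2: at 6.575% the monthly rate is 0.0054792, so the payment is 589,000 × 0.0054792 / (1 − 1.0054792^−180) = $5,155.14.
Monthly savings = $5,277.65 − $5,155.14 = $122.51.
Break-even = $8,250.00 / $122.51 = 67.34 → 68 months.

68 months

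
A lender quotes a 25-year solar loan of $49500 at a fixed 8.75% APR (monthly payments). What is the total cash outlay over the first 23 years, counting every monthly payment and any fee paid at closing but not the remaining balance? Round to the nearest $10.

At 8.75% the monthly rate is 0.0072917, so the payment is 49,500 × 0.0072917 / (1 − 1.0072917^−300) = $406.96.
Total outlay = 276 × $406.96 = $112,320.96.

$112,320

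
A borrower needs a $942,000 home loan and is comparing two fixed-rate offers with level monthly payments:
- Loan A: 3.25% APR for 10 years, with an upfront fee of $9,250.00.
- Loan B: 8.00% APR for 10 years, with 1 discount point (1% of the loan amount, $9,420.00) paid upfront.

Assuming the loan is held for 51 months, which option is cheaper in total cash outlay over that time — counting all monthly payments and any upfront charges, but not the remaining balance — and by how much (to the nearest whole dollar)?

Loan A: monthly rate = 3.25%/12 = 0.0027083; payment = 942,000 × 0.0027083 / (1 − (1+0.0027083)^−120) = $9,205.13.
Loan B: at 8.00% the monthly rate is 0.0066667, so the payment is 942,000 × 0.0066667 / (1 − 1.0066667^−120) = $11,429.06.
Over 51 months: Loan A costs 51 × $9,205.13 + $9,250.00 = $478,711.63; Loan B costs 51 × $11,429.06 + $9,420.00 = $592,302.06.
Loan A is cheaper by $592,302.06 − $478,711.63 = $113,590.43.

Loan A by $113,590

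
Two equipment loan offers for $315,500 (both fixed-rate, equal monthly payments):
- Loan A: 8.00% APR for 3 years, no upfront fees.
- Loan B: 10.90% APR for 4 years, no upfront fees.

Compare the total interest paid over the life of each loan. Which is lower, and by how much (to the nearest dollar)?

Loan A by $34,751

Loan A: monthly rate = 8%/12 = 0.0066667; payment = 315,500 × 0.0066667 / (1 − (1+0.0066667)^−36) = $9,886.62.
Total interest on Loan A = 36 × $9,886.62 − $315,500 = $40,418.32.
Loan B: at 10.90% the monthly rate is 0.0090833, so the payment is 315,500 × 0.0090833 / (1 − 1.0090833^−48) = $8,138.95.
Total interest on Loan B = 48 × $8,138.95 − $315,500 = $75,169.60.
Loan A is lower by $34,751.28.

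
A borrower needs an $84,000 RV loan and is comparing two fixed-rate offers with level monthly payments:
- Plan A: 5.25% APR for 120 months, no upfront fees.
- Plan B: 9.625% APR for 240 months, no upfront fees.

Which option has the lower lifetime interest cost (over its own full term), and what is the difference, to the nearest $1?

Plan A: monthly rate = 5.25%/12 = 0.0043750; payment = 84,000 × 0.0043750 / (1 − (1+0.0043750)^−120) = $901.25.
Total interest on Plan A = 120 × $901.25 − $84,000 = $24,150.00.
Plan B: at 9.625% the monthly rate is 0.0080208, so the payment is 84,000 × 0.0080208 / (1 − 1.0080208^−240) = $789.86.
Total interest on Plan B = 240 × $789.86 − $84,000 = $105,566.40.
Plan A is lower by $81,416.40.

Plan A by $81,416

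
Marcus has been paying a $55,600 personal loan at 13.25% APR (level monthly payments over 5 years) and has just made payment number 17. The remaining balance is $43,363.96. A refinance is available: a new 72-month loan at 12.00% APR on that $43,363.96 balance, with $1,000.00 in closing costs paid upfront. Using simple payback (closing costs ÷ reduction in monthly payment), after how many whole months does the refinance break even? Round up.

Current payment = 55,600 × 13.25%/12 / (1 − (1+0.0110417)^−60) = $1,272.20.
Refinanced payment = 43,363.96 × 0.0100000 / (1 − (1+0.0100000)^−72) = $847.77.
Monthly savings = $1,272.20 − $847.77 = $424.43.
Break-even = $1,000.00 / $424.43 = 2.36 → 3 months.

3 months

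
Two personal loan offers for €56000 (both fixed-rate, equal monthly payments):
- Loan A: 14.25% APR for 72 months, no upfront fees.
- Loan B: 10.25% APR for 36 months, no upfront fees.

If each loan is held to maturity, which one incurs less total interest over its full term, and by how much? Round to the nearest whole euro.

Loan A: at 14.25% the monthly rate is 0.0118750, so the payment is 56,000 × 0.0118750 / (1 − 1.0118750^−72) = €1,161.43.
Total interest on Loan A = 72 × €1,161.43 − €56,000 = €27,622.96.
Loan B: at 10.25% the monthly rate is 0.0085417, so the payment is 56,000 × 0.0085417 / (1 − 1.0085417^−36) = €1,813.54.
Total interest on Loan B = 36 × €1,813.54 − €56,000 = €9,287.44.
Loan B is lower by €18,335.52.

Loan B by €18,336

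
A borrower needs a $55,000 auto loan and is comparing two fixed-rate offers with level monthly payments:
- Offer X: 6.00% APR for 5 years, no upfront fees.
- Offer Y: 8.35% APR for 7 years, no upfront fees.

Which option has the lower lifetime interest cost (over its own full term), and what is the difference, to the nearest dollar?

Offer X by $9,018

Offer X: monthly rate = 6%/12 = 0.0050000; payment = 55,000 × 0.0050000 / (1 − (1+0.0050000)^−60) = $1,063.30.
Total interest on Offer X = 60 × $1,063.30 − $55,000 = $8,798.00.
Offer Y: at 8.35% the monthly rate is 0.0069583, so the payment is 55,000 × 0.0069583 / (1 − 1.0069583^−84) = $866.86.
Total interest on Offer Y = 84 × $866.86 − $55,000 = $17,816.24.
Offer X is lower by $9,018.24.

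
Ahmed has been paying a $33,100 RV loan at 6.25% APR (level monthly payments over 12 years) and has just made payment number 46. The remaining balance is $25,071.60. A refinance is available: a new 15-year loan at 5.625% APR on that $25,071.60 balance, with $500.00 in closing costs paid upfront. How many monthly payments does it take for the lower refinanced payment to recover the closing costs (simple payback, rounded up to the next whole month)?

5 months

Current payment = 33,100 × 6.25%/12 / (1 − (1+0.0052083)^−144) = $327.30.
Refinanced payment = 25,071.60 × 0.0046875 / (1 − (1+0.0046875)^−180) = $206.52.
Monthly savings = $327.30 − $206.52 = $120.78.
Break-even = $500.00 / $120.78 = 4.14 → 5 months.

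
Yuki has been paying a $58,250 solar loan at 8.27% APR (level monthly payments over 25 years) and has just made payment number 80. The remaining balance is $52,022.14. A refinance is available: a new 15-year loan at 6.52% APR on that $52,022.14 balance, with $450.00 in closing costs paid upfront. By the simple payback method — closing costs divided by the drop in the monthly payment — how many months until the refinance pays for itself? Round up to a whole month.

72 months

Current payment = 58,250 × 8.27%/12 / (1 − (1+0.0068917)^−300) = $460.05.
Refinanced payment = 52,022.14 × 0.0054333 / (1 − (1+0.0054333)^−180) = $453.74.
Monthly savings = $460.05 − $453.74 = $6.31.
Break-even = $450.00 / $6.31 = 71.32 → 72 months.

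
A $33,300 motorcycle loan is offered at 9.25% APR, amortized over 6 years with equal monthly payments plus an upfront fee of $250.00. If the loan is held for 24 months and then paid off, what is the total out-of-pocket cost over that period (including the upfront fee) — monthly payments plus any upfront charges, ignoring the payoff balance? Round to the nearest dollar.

At 9.25% the monthly rate is 0.0077083, so the payment is 33,300 × 0.0077083 / (1 − 1.0077083^−72) = $604.39.
Total outlay = 24 × $604.39 + $250.00 = $14,755.36.

$14,755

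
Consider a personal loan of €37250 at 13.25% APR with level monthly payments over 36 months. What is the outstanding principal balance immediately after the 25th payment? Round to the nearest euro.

€12,980

With monthly rate i = 13.25%/12 = 0.0110417, the balance after k of n payments is P · [(1+i)^n − (1+i)^k] / [(1+i)^n − 1].
(1+0.0110417)^36 = 1.48486148 and (1+0.0110417)^25 = 1.31591049, so the balance is 37,250 × (1.48486148 − 1.31591049) / (1.48486148 − 1) = €12,979.84.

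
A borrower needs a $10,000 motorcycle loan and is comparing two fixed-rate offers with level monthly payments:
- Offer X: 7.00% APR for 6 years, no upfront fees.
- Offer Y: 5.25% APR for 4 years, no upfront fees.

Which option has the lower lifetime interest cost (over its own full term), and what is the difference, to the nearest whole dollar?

Offer X: at 7.00% the monthly rate is 0.0058333, so the payment is 10,000 × 0.0058333 / (1 − 1.0058333^−72) = $170.49.
Total interest on Offer X = 72 × $170.49 − $10,000 = $2,275.28.
Offer Y: at 5.25% the monthly rate is 0.0043750, so the payment is 10,000 × 0.0043750 / (1 − 1.0043750^−48) = $231.43.
Total interest on Offer Y = 48 × $231.43 − $10,000 = $1,108.64.
Offer Y is lower by $1,166.64.

Offer Y by $1,167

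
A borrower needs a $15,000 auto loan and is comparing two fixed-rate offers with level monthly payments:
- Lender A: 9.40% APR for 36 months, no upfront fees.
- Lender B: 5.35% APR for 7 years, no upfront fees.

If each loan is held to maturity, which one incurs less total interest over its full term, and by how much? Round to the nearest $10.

Lender A by $740

Lender A: at 9.40% the monthly rate is 0.0078333, so the payment is 15,000 × 0.0078333 / (1 − 1.0078333^−36) = $479.79.
Total interest on Lender A = 36 × $479.79 − $15,000 = $2,272.44.
Lender B: monthly rate = 5.35%/12 = 0.0044583; payment = 15,000 × 0.0044583 / (1 − (1+0.0044583)^−84) = $214.48.
Total interest on Lender B = 84 × $214.48 − $15,000 = $3,016.32.
Lender A is lower by $743.88.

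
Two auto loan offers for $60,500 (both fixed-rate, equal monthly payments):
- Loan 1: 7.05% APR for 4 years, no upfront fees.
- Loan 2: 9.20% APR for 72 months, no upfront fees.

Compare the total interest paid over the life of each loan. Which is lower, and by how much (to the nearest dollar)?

Loan 1 by $9,345

Loan 1: monthly rate = 7.05%/12 = 0.0058750; payment = 60,500 × 0.0058750 / (1 − (1+0.0058750)^−48) = $1,450.15.
Total interest on Loan 1 = 48 × $1,450.15 − $60,500 = $9,107.20.
Loan 2: monthly rate = 9.2%/12 = 0.0076667; payment = 60,500 × 0.0076667 / (1 − (1+0.0076667)^−72) = $1,096.56.
Total interest on Loan 2 = 72 × $1,096.56 − $60,500 = $18,452.32.
Loan 1 is lower by $9,345.12.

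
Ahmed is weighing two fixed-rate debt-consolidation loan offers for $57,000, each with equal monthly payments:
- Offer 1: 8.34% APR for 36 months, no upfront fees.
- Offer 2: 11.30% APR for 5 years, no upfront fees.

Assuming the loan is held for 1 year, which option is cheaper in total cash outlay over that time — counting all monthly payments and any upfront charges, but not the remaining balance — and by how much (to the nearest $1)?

Offer 2 by $6,567

Offer 1: monthly rate = 8.34%/12 = 0.0069500; payment = 57,000 × 0.0069500 / (1 − (1+0.0069500)^−36) = $1,795.13.
Offer 2: at 11.30% the monthly rate is 0.0094167, so the payment is 57,000 × 0.0094167 / (1 − 1.0094167^−60) = $1,247.86.
Over 12 months: Offer 1 costs 12 × $1,795.13 = $21,541.56; Offer 2 costs 12 × $1,247.86 = $14,974.32.
Offer 2 is cheaper by $21,541.56 − $14,974.32 = $6,567.24.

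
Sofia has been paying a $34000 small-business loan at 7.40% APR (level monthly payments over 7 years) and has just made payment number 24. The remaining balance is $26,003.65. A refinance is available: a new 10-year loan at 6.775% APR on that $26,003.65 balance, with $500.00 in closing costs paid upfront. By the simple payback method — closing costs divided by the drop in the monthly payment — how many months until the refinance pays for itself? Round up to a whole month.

Current payment = 34,000 × 7.4%/12 / (1 − (1+0.0061667)^−84) = $519.82.
Refinanced payment = 26,003.65 × 0.0056458 / (1 − (1+0.0056458)^−120) = $298.92.
Monthly savings = $519.82 − $298.92 = $220.90.
Break-even = $500.00 / $220.90 = 2.26 → 3 months.

3 months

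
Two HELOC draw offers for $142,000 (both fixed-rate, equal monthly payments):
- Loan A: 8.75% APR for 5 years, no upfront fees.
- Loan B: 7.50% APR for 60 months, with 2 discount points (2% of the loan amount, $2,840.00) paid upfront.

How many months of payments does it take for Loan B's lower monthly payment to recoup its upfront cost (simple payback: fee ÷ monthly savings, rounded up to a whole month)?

34 months

Loan A: monthly rate = 8.75%/12 = 0.0072917; payment = 142,000 × 0.0072917 / (1 − (1+0.0072917)^−60) = $2,930.49.
Loan B: monthly rate = 7.5%/12 = 0.0062500; payment = 142,000 × 0.0062500 / (1 − (1+0.0062500)^−60) = $2,845.39.
Monthly savings = $2,930.49 − $2,845.39 = $85.10.
Break-even = $2,840.00 / $85.10 = 33.37 → 34 months.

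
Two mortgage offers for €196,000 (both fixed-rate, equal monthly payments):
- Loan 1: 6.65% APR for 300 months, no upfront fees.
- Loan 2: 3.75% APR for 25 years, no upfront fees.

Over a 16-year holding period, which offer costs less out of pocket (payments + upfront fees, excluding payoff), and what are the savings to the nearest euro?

Loan 2 by €64,155

Loan 1: monthly rate = 6.65%/12 = 0.0055417; payment = 196,000 × 0.0055417 / (1 − (1+0.0055417)^−300) = €1,341.84.
Loan 2: monthly rate = 3.75%/12 = 0.0031250; payment = 196,000 × 0.0031250 / (1 − (1+0.0031250)^−300) = €1,007.70.
Over 192 months: Loan 1 costs 192 × €1,341.84 = €257,633.28; Loan 2 costs 192 × €1,007.70 = €193,478.40.
Loan 2 is cheaper by €257,633.28 − €193,478.40 = €64,154.88.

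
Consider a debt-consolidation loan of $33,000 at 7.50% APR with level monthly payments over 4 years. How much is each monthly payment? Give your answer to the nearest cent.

$797.90

Monthly rate = 7.5%/12 = 0.0062500; payment = 33,000 × 0.0062500 / (1 − (1+0.0062500)^−48) = $797.90.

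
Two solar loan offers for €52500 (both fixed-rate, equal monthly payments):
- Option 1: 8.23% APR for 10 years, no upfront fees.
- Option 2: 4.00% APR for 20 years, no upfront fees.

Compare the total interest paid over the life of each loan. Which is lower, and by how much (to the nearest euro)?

Option 1: at 8.23% the monthly rate is 0.0068583, so the payment is 52,500 × 0.0068583 / (1 − 1.0068583^−120) = €643.37.
Total interest on Option 1 = 120 × €643.37 − €52,500 = €24,704.40.
Option 2: monthly rate = 4%/12 = 0.0033333; payment = 52,500 × 0.0033333 / (1 − (1+0.0033333)^−240) = €318.14.
Total interest on Option 2 = 240 × €318.14 − €52,500 = €23,853.60.
Option 2 is lower by €850.80.

Option 2 by €851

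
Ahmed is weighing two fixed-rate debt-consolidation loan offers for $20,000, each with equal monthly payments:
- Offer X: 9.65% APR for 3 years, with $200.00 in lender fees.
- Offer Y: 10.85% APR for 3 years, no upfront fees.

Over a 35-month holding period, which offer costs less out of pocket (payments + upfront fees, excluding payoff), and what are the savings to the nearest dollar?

Offer X by $195

Offer X: monthly rate = 9.65%/12 = 0.0080417; payment = 20,000 × 0.0080417 / (1 − (1+0.0080417)^−36) = $642.06.
Offer Y: monthly rate = 10.85%/12 = 0.0090417; payment = 20,000 × 0.0090417 / (1 − (1+0.0090417)^−36) = $653.35.
Over 35 months: Offer X costs 35 × $642.06 + $200.00 = $22,672.10; Offer Y costs 35 × $653.35 = $22,867.25.
Offer X is cheaper by $22,867.25 − $22,672.10 = $195.15.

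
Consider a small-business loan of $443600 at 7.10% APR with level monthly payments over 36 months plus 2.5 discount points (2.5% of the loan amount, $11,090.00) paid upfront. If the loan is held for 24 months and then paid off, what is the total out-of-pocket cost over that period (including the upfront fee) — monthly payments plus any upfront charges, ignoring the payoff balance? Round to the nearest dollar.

At 7.10% the monthly rate is 0.0059167, so the payment is 443,600 × 0.0059167 / (1 − 1.0059167^−36) = $13,717.37.
Total outlay = 24 × $13,717.37 + $11,090.00 = $340,306.88.

$340,307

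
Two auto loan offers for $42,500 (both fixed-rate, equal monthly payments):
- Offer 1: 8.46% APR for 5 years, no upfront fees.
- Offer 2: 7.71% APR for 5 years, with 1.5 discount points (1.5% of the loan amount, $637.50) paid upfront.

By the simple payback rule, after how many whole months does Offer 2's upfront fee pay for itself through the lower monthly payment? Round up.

Offer 1: monthly rate = 8.46%/12 = 0.0070500; payment = 42,500 × 0.0070500 / (1 − (1+0.0070500)^−60) = $871.13.
Offer 2: at 7.71% the monthly rate is 0.0064250, so the payment is 42,500 × 0.0064250 / (1 − 1.0064250^−60) = $855.86.
Monthly savings = $871.13 − $855.86 = $15.27.
Break-even = $637.50 / $15.27 = 41.75 → 42 months.

42 months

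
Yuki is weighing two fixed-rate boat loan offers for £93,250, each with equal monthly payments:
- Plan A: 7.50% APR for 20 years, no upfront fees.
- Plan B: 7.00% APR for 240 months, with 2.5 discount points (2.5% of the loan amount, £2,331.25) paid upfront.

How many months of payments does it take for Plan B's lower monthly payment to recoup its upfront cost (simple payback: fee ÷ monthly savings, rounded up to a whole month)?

Plan A: at 7.50% the monthly rate is 0.0062500, so the payment is 93,250 × 0.0062500 / (1 − 1.0062500^−240) = £751.22.
Plan B: at 7.00% the monthly rate is 0.0058333, so the payment is 93,250 × 0.0058333 / (1 − 1.0058333^−240) = £722.97.
Monthly savings = £751.22 − £722.97 = £28.25.
Break-even = £2,331.25 / £28.25 = 82.52 → 83 months.

83 months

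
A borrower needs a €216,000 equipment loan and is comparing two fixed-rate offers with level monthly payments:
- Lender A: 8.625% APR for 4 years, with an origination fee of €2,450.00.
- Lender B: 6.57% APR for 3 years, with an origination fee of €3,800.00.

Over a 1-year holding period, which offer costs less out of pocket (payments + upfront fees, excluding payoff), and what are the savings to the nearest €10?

Lender A by €16,830

Lender A: at 8.625% the monthly rate is 0.0071875, so the payment is 216,000 × 0.0071875 / (1 − 1.0071875^−48) = €5,336.79.
Lender B: at 6.57% the monthly rate is 0.0054750, so the payment is 216,000 × 0.0054750 / (1 − 1.0054750^−36) = €6,627.07.
Over 12 months: Lender A costs 12 × €5,336.79 + €2,450.00 = €66,491.48; Lender B costs 12 × €6,627.07 + €3,800.00 = €83,324.84.
Lender A is cheaper by €83,324.84 − €66,491.48 = €16,833.36.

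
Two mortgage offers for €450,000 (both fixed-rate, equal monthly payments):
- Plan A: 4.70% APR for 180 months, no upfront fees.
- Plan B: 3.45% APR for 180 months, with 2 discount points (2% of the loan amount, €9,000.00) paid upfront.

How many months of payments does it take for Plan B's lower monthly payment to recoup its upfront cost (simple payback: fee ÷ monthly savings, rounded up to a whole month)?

Plan A: monthly rate = 4.7%/12 = 0.0039167; payment = 450,000 × 0.0039167 / (1 − (1+0.0039167)^−180) = €3,488.64.
Plan B: monthly rate = 3.45%/12 = 0.0028750; payment = 450,000 × 0.0028750 / (1 − (1+0.0028750)^−180) = €3,205.93.
Monthly savings = €3,488.64 − €3,205.93 = €282.71.
Break-even = €9,000.00 / €282.71 = 31.83 → 32 months.

32 months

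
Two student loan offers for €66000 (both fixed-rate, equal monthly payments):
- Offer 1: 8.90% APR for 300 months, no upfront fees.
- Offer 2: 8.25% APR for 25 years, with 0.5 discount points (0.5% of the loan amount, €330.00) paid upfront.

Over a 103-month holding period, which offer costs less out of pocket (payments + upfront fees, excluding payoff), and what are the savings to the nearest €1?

Offer 1: at 8.90% the monthly rate is 0.0074167, so the payment is 66,000 × 0.0074167 / (1 − 1.0074167^−300) = €549.36.
Offer 2: at 8.25% the monthly rate is 0.0068750, so the payment is 66,000 × 0.0068750 / (1 − 1.0068750^−300) = €520.38.
Over 103 months: Offer 1 costs 103 × €549.36 = €56,584.08; Offer 2 costs 103 × €520.38 + €330.00 = €53,929.14.
Offer 2 is cheaper by €56,584.08 − €53,929.14 = €2,654.94.

Offer 2 by €2,655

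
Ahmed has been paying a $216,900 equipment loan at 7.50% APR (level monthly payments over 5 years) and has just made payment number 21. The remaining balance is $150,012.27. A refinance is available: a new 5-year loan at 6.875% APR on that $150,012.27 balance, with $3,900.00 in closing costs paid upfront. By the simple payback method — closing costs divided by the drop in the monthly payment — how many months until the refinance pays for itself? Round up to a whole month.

3 months

Current payment = 216,900 × 7.5%/12 / (1 − (1+0.0062500)^−60) = $4,346.23.
Refinanced payment = 150,012.27 × 0.0057292 / (1 − (1+0.0057292)^−60) = $2,961.58.
Monthly savings = $4,346.23 − $2,961.58 = $1,384.65.
Break-even = $3,900.00 / $1,384.65 = 2.82 → 3 months.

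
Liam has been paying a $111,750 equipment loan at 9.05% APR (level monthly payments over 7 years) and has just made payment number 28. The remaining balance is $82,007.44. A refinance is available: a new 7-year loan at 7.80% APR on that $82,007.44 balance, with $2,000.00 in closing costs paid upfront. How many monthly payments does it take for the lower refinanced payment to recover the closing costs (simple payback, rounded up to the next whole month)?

Current payment = 111,750 × 9.05%/12 / (1 − (1+0.0075417)^−84) = $1,800.79.
Refinanced payment = 82,007.44 × 0.0065000 / (1 − (1+0.0065000)^−84) = $1,270.03.
Monthly savings = $1,800.79 − $1,270.03 = $530.76.
Break-even = $2,000.00 / $530.76 = 3.77 → 4 months.

4 months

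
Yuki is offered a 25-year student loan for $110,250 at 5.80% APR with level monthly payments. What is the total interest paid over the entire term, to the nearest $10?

$98,830

At 5.80% the monthly rate is 0.0048333, so the payment is 110,250 × 0.0048333 / (1 − 1.0048333^−300) = $696.92.
Total paid = 300 × $696.92 = $209,076.00; interest = $209,076.00 − $110,250 = $98,826.00.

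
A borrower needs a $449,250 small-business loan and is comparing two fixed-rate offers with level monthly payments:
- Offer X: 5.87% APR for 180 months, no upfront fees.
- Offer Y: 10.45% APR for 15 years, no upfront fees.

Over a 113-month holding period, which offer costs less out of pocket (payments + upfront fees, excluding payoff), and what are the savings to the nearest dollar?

Offer X: at 5.87% the monthly rate is 0.0048917, so the payment is 449,250 × 0.0048917 / (1 − 1.0048917^−180) = $3,759.55.
Offer Y: at 10.45% the monthly rate is 0.0087083, so the payment is 449,250 × 0.0087083 / (1 − 1.0087083^−180) = $4,952.09.
Over 113 months: Offer X costs 113 × $3,759.55 = $424,829.15; Offer Y costs 113 × $4,952.09 = $559,586.17.
Offer X is cheaper by $559,586.17 − $424,829.15 = $134,757.02.

Offer X by $134,757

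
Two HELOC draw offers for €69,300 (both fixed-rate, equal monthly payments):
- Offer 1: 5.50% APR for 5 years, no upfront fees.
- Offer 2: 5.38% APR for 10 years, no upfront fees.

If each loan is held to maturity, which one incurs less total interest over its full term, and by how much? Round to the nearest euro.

Offer 1: monthly rate = 5.5%/12 = 0.0045833; payment = 69,300 × 0.0045833 / (1 − (1+0.0045833)^−60) = €1,323.71.
Total interest on Offer 1 = 60 × €1,323.71 − €69,300 = €10,122.60.
Offer 2: at 5.38% the monthly rate is 0.0044833, so the payment is 69,300 × 0.0044833 / (1 − 1.0044833^−120) = €747.97.
Total interest on Offer 2 = 120 × €747.97 − €69,300 = €20,456.40.
Offer 1 is lower by €10,333.80.

Offer 1 by €10,334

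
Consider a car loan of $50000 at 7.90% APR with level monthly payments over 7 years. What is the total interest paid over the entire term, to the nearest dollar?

At 7.90% the monthly rate is 0.0065833, so the payment is 50,000 × 0.0065833 / (1 − 1.0065833^−84) = $776.82.
Total paid = 84 × $776.82 = $65,252.88; interest = $65,252.88 − $50,000 = $15,252.88.

$15,253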